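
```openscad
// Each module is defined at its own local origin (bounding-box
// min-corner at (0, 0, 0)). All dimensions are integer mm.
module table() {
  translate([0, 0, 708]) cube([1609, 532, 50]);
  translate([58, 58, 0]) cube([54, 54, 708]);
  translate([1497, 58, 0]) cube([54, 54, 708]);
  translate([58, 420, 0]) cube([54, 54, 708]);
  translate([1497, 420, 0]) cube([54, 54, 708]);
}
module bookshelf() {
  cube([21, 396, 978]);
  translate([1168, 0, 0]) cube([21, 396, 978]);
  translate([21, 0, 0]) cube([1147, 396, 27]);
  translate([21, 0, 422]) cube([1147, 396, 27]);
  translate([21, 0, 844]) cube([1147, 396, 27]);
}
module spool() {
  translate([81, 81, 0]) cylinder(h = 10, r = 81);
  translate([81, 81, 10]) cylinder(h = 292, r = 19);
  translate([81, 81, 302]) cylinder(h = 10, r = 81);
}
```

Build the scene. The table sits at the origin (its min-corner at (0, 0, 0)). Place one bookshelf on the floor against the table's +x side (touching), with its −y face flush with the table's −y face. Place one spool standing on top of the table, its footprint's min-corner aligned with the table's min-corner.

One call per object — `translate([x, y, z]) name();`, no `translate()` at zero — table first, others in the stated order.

table();
translate([1609, 0, 0]) bookshelf();
translate([0, 0, 758]) spool();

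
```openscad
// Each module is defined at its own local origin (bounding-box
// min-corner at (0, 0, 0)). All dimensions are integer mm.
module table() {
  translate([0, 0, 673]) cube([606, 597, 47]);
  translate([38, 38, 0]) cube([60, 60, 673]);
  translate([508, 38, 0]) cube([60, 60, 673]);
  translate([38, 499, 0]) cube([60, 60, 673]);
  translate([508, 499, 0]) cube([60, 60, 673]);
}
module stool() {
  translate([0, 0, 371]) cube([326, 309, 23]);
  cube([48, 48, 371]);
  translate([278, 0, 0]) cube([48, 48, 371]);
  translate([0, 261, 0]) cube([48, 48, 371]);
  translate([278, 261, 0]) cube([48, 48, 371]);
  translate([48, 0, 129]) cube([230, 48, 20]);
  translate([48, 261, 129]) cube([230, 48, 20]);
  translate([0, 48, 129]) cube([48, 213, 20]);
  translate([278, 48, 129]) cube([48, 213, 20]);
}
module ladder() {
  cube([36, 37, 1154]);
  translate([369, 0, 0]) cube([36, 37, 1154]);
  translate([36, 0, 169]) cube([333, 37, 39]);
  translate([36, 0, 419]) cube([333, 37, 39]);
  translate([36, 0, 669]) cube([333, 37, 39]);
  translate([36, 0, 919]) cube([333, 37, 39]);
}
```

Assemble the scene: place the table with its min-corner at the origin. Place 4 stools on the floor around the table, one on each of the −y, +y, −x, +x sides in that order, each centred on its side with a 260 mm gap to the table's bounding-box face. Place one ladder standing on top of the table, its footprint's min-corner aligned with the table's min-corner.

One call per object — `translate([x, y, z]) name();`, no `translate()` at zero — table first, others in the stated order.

table();
translate([140, -569, 0]) stool();
translate([140, 857, 0]) stool();
translate([-586, 144, 0]) stool();
translate([866, 144, 0]) stool();
translate([0, 0, 720]) ladder();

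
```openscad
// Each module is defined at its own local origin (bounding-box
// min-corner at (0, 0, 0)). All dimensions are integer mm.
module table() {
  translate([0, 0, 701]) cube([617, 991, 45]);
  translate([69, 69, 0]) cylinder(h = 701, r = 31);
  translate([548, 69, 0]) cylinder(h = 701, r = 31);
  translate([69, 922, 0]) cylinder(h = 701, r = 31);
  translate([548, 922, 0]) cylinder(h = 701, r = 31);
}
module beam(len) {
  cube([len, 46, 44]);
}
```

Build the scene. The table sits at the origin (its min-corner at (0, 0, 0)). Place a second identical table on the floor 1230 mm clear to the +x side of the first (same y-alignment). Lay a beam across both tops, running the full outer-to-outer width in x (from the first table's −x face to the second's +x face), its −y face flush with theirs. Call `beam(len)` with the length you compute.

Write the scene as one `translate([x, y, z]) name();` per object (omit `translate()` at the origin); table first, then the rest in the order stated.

table();
translate([1847, 0, 0]) table();
translate([0, 0, 746]) beam(2464);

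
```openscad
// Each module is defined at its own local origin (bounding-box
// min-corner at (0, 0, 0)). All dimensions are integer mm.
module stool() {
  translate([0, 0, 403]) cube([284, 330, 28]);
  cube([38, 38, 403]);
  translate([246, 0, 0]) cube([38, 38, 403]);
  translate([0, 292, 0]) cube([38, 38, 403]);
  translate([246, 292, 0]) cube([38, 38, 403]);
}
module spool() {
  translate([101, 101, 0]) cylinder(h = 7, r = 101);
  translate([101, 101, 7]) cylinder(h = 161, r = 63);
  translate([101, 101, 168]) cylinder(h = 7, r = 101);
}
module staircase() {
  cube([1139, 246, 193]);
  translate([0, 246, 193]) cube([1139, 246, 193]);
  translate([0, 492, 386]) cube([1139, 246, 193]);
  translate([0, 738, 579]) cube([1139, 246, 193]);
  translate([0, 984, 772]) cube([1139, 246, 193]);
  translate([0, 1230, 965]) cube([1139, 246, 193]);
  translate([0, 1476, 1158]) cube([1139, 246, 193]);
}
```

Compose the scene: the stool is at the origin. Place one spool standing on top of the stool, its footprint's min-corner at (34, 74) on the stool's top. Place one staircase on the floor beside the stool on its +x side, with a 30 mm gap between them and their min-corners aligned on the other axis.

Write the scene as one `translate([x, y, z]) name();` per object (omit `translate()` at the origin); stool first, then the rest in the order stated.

stool();
translate([34, 74, 431]) spool();
translate([314, 0, 0]) staircase();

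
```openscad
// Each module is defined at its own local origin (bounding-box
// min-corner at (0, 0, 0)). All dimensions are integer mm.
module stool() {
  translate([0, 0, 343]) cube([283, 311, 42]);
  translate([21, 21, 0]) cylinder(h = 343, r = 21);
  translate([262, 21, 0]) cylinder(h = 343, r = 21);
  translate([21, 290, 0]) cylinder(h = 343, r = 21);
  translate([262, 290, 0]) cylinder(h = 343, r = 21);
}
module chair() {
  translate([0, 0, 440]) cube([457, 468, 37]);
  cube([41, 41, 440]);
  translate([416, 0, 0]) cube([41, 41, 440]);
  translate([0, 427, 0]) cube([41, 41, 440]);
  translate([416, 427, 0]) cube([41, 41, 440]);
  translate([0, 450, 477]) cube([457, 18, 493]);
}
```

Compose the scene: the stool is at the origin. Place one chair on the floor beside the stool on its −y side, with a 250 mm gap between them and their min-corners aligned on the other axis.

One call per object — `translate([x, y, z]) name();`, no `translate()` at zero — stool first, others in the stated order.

stool();
translate([0, -718, 0]) chair();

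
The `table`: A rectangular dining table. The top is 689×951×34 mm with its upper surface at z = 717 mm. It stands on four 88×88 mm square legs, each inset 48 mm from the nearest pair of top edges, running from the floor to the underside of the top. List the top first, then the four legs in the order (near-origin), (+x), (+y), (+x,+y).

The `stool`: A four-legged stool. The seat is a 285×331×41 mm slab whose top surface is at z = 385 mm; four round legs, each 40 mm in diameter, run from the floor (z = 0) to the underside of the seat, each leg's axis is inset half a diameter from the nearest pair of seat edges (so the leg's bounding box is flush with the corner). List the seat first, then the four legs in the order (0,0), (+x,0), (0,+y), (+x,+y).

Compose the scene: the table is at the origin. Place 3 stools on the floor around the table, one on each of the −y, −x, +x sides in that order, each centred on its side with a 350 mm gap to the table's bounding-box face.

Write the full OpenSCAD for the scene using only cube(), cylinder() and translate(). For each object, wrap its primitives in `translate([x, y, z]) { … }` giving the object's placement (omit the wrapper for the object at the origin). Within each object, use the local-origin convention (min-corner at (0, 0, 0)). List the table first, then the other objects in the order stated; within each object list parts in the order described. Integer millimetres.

translate([0, 0, 683]) cube([689, 951, 34]);
translate([48, 48, 0]) cube([88, 88, 683]);
translate([553, 48, 0]) cube([88, 88, 683]);
translate([48, 815, 0]) cube([88, 88, 683]);
translate([553, 815, 0]) cube([88, 88, 683]);
translate([202, -681, 0]) {
  translate([0, 0, 344]) cube([285, 331, 41]);
  translate([20, 20, 0]) cylinder(h = 344, r = 20);
  translate([265, 20, 0]) cylinder(h = 344, r = 20);
  translate([20, 311, 0]) cylinder(h = 344, r = 20);
  translate([265, 311, 0]) cylinder(h = 344, r = 20);
}
translate([-635, 310, 0]) {
  translate([0, 0, 344]) cube([285, 331, 41]);
  translate([20, 20, 0]) cylinder(h = 344, r = 20);
  translate([265, 20, 0]) cylinder(h = 344, r = 20);
  translate([20, 311, 0]) cylinder(h = 344, r = 20);
  translate([265, 311, 0]) cylinder(h = 344, r = 20);
}
translate([1039, 310, 0]) {
  translate([0, 0, 344]) cube([285, 331, 41]);
  translate([20, 20, 0]) cylinder(h = 344, r = 20);
  translate([265, 20, 0]) cylinder(h = 344, r = 20);
  translate([20, 311, 0]) cylinder(h = 344, r = 20);
  translate([265, 311, 0]) cylinder(h = 344, r = 20);
}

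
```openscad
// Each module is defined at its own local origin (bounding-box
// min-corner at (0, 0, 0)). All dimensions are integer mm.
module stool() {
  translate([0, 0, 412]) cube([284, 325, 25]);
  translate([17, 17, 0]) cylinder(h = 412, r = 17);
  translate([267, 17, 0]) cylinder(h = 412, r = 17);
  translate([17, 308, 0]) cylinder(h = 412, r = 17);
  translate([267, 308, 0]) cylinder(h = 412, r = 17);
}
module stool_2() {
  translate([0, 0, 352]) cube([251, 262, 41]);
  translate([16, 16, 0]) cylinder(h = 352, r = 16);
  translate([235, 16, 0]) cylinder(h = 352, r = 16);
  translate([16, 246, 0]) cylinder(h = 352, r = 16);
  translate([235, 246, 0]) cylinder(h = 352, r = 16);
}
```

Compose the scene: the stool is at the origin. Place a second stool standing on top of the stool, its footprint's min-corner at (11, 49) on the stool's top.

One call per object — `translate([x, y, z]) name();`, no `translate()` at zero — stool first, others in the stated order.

stool();
translate([11, 49, 437]) stool_2();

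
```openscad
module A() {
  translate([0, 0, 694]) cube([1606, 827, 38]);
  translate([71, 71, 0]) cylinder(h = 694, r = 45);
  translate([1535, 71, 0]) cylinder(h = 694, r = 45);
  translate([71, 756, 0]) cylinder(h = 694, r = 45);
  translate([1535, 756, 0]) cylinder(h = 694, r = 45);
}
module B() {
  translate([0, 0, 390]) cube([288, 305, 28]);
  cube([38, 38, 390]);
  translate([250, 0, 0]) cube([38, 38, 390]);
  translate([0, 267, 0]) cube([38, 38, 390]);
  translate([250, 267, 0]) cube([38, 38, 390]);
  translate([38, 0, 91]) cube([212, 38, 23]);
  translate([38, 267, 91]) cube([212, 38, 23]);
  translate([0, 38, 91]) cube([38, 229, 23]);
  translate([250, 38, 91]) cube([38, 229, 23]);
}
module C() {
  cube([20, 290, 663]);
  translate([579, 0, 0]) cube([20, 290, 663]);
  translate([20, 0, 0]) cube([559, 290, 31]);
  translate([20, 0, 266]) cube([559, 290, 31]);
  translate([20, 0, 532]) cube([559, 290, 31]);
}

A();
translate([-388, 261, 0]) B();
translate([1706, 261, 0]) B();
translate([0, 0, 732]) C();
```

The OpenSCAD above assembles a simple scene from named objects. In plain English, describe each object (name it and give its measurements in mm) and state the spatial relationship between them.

A is a table: top 1606 mm (x) × 827 mm (y), 38 mm thick, upper face at z = 732 mm, on four round legs of 90 mm diameter, each leg's bounding box inset 26 mm from the nearest pair of top edges, running from z = 0 to the bottom of the top.

B is a four-legged stool. The seat is a 288×305×28 mm slab whose top surface is at z = 418 mm; four square legs, each 38×38 mm in cross-section, run from the floor (z = 0) to the underside of the seat, each flush with a corner of the seat. Four stretchers, 38 mm wide and 23 mm tall, connect adjacent legs with their undersides at z = 91 mm, each running between the inner faces of the legs it joins and aligned with the legs' outer faces on the other axis.

C is an open bookshelf. Two side panels, each 20 mm thick, 290 mm deep and 663 mm tall, stand 599 mm apart (outside-to-outside). Between them sit 3 shelves, each 31 mm thick and 290 mm deep, spanning the full gap between the sides. The bottom shelf rests on the floor (its underside at z = 0) and the clear gap between one shelf's top and the next shelf's underside is 235 mm.

Two stools sit around the table at the −x, +x sides. The bookshelf is on top of the table.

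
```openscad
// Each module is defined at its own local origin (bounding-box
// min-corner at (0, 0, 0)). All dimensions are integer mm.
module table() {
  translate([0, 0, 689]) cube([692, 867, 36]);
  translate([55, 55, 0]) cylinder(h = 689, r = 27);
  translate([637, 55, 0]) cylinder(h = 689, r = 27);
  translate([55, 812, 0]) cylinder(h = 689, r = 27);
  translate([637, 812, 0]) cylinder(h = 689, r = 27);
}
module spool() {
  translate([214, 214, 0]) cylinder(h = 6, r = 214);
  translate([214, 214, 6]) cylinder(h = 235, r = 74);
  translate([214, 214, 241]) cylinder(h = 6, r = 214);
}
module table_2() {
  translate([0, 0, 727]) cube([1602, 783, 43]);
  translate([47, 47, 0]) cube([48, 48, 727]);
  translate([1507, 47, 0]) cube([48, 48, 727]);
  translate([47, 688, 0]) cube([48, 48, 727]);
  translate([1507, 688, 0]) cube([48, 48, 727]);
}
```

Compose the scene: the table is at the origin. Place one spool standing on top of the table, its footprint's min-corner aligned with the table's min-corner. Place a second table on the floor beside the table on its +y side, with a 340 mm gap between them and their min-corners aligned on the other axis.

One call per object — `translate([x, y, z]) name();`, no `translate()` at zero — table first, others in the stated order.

table();
translate([0, 0, 725]) spool();
translate([0, 1207, 0]) table_2();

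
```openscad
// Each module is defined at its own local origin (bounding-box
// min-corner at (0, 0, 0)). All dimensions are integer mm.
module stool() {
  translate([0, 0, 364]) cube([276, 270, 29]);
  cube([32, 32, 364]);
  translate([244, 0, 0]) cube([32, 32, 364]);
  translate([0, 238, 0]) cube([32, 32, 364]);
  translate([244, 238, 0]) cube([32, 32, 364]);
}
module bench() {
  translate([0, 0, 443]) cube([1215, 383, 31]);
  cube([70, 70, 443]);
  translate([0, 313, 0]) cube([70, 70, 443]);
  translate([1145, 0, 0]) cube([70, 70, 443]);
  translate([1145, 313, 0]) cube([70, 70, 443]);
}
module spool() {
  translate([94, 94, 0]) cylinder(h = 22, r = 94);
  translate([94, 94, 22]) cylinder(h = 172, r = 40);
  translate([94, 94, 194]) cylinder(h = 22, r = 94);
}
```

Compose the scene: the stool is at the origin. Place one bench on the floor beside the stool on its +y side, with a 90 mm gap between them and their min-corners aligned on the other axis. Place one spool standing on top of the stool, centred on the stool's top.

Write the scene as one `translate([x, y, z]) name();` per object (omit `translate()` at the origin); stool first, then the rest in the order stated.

stool();
translate([0, 360, 0]) bench();
translate([44, 41, 393]) spool();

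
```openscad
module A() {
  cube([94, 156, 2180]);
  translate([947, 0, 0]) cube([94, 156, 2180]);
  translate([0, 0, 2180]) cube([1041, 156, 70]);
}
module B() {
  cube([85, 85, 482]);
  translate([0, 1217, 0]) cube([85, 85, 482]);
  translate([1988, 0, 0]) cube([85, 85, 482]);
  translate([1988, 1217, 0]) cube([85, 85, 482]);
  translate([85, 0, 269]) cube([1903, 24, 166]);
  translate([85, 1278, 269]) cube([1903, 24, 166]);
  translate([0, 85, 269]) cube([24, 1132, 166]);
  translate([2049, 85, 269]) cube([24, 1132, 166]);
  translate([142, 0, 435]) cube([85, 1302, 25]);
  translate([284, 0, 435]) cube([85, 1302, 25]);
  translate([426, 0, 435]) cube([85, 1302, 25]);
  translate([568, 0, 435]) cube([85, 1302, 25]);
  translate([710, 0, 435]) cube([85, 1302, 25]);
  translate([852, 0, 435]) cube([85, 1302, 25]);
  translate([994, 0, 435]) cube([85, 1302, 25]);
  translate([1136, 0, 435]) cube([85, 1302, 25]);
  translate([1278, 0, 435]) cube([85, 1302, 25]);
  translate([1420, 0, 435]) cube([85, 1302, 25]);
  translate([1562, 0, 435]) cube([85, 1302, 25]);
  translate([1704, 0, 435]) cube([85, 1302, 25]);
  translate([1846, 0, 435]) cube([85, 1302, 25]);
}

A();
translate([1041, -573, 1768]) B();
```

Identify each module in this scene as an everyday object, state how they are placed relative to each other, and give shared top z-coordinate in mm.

A is a door frame. B is a bed frame. The bed frame is beside the door frame with their tops flush at z = 2250. The shared top z-coordinate is 2250 mm.

Both tops at z = 2250 mm.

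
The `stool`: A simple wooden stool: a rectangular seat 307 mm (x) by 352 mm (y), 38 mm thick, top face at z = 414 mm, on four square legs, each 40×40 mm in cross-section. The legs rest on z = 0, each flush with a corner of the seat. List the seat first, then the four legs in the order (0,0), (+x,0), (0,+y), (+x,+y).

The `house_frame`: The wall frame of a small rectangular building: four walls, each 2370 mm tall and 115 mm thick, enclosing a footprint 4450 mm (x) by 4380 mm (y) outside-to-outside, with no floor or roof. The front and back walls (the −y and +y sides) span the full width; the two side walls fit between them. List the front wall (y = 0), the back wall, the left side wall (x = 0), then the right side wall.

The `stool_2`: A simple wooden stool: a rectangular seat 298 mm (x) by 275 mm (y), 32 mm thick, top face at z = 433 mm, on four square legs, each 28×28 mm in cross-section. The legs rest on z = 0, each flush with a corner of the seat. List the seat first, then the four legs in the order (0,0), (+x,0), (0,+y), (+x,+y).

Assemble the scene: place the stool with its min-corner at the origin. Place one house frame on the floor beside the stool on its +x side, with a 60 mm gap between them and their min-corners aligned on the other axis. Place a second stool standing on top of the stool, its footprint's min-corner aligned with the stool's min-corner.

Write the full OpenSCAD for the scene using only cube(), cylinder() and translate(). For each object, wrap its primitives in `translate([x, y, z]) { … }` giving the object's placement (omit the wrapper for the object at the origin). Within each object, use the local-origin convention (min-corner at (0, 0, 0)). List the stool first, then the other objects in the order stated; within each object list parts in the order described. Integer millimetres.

translate([0, 0, 376]) cube([307, 352, 38]);
cube([40, 40, 376]);
translate([267, 0, 0]) cube([40, 40, 376]);
translate([0, 312, 0]) cube([40, 40, 376]);
translate([267, 312, 0]) cube([40, 40, 376]);
translate([367, 0, 0]) {
  cube([4450, 115, 2370]);
  translate([0, 4265, 0]) cube([4450, 115, 2370]);
  translate([0, 115, 0]) cube([115, 4150, 2370]);
  translate([4335, 115, 0]) cube([115, 4150, 2370]);
}
translate([0, 0, 414]) {
  translate([0, 0, 401]) cube([298, 275, 32]);
  cube([28, 28, 401]);
  translate([270, 0, 0]) cube([28, 28, 401]);
  translate([0, 247, 0]) cube([28, 28, 401]);
  translate([270, 247, 0]) cube([28, 28, 401]);
}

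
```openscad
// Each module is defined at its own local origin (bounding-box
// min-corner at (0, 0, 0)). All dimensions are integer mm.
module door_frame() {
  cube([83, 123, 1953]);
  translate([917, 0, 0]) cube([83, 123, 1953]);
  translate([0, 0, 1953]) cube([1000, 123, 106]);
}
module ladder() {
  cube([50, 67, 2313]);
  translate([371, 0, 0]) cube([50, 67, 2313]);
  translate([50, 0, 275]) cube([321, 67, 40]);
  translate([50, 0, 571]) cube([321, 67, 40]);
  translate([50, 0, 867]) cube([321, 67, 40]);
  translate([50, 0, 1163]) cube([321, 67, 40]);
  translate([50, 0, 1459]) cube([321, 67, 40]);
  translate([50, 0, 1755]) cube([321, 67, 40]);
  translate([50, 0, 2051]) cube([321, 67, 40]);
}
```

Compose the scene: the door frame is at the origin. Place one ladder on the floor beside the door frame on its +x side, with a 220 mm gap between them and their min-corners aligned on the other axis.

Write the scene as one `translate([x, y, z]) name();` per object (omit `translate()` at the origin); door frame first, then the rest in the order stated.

door_frame();
translate([1220, 0, 0]) ladder();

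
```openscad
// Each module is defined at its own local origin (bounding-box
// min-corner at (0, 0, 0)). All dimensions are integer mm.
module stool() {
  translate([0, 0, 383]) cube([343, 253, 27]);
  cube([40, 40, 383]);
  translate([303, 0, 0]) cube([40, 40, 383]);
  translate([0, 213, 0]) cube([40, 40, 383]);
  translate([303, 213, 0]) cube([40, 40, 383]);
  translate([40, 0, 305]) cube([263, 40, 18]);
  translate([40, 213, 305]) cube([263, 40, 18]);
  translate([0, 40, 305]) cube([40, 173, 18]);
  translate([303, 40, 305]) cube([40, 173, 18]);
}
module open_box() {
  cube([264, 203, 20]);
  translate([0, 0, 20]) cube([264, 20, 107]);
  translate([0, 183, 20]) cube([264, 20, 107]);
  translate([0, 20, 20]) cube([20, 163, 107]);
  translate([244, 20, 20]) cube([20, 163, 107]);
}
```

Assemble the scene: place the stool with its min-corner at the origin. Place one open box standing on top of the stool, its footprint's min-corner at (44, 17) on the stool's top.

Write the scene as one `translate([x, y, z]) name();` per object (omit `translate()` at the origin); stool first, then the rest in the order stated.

stool();
translate([44, 17, 410]) open_box();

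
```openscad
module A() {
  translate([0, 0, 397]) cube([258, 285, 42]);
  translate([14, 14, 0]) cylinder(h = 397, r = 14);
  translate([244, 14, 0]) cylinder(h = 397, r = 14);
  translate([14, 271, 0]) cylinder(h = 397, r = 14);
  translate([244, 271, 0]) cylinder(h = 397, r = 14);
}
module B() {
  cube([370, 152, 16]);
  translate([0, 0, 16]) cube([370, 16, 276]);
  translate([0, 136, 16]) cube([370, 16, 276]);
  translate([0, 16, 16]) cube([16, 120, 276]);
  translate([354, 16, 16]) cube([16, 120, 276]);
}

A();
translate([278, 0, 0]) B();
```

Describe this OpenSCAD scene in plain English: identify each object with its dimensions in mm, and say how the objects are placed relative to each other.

A is a four-legged stool. The seat is 258×285 mm, 42 mm thick, top at z = 439 mm. It stands on four round legs, each 28 mm in diameter, from z = 0 to the seat underside, each leg's axis is inset half a diameter from the nearest pair of seat edges (so the leg's bounding box is flush with the corner).

B is an open storage box with external size 370×152×292 mm and wall thickness 16 mm (the base is also 16 mm thick). The base covers the whole footprint; the four walls stand on the base, with the y-facing walls full-width and the x-facing walls fitting between their inner faces.

The open box is on the floor beside the stool on its +x side.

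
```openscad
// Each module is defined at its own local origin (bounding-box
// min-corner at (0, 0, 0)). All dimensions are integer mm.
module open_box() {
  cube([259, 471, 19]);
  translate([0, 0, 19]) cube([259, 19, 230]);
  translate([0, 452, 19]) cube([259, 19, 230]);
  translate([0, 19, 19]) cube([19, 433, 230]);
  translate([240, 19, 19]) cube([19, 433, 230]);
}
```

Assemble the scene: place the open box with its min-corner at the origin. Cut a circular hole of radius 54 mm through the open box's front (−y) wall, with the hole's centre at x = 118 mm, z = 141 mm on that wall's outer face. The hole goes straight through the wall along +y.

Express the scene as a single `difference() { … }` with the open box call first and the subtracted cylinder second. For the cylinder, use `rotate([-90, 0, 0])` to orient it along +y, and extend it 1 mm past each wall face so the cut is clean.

difference() {
  open_box();
  translate([118, -1, 141]) rotate([-90, 0, 0]) cylinder(h = 21, r = 54);
}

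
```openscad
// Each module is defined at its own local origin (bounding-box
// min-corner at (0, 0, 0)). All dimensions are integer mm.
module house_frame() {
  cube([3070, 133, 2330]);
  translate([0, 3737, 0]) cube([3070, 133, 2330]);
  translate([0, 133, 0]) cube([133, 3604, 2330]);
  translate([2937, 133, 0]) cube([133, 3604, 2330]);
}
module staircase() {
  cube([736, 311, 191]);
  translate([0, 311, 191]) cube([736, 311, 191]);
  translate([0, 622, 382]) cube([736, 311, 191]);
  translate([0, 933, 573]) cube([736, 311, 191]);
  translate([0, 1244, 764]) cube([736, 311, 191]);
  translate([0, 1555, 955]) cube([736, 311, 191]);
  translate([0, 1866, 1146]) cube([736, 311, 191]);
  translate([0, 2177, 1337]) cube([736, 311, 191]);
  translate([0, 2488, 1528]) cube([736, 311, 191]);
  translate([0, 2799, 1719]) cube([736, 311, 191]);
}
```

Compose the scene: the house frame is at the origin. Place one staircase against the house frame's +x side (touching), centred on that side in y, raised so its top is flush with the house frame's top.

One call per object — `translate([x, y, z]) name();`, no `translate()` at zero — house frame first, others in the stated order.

house_frame();
translate([3070, 380, 420]) staircase();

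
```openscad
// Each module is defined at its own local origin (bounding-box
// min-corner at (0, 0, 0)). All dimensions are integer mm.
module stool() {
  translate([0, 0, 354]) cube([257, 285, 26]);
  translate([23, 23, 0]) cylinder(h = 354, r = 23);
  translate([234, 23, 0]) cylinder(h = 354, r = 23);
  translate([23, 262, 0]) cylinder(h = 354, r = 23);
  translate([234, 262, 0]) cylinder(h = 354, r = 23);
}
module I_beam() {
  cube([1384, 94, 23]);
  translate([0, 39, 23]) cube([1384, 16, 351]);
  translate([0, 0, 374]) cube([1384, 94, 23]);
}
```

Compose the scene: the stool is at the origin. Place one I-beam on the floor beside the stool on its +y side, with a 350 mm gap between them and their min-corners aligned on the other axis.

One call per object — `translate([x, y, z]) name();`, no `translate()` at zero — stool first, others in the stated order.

stool();
translate([0, 635, 0]) I_beam();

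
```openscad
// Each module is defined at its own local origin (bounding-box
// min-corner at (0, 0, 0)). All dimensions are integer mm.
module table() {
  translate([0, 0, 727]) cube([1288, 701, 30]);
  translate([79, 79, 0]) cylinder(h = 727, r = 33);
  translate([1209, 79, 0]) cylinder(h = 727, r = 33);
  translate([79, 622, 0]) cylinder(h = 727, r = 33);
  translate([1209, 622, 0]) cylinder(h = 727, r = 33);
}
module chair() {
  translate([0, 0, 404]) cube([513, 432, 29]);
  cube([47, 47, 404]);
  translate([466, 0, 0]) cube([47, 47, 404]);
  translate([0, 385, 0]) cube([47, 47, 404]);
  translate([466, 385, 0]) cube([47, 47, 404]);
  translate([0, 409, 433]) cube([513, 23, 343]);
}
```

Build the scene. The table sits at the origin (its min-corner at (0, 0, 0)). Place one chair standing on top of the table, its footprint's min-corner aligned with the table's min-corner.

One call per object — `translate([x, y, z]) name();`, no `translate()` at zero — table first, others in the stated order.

table();
translate([0, 0, 757]) chair();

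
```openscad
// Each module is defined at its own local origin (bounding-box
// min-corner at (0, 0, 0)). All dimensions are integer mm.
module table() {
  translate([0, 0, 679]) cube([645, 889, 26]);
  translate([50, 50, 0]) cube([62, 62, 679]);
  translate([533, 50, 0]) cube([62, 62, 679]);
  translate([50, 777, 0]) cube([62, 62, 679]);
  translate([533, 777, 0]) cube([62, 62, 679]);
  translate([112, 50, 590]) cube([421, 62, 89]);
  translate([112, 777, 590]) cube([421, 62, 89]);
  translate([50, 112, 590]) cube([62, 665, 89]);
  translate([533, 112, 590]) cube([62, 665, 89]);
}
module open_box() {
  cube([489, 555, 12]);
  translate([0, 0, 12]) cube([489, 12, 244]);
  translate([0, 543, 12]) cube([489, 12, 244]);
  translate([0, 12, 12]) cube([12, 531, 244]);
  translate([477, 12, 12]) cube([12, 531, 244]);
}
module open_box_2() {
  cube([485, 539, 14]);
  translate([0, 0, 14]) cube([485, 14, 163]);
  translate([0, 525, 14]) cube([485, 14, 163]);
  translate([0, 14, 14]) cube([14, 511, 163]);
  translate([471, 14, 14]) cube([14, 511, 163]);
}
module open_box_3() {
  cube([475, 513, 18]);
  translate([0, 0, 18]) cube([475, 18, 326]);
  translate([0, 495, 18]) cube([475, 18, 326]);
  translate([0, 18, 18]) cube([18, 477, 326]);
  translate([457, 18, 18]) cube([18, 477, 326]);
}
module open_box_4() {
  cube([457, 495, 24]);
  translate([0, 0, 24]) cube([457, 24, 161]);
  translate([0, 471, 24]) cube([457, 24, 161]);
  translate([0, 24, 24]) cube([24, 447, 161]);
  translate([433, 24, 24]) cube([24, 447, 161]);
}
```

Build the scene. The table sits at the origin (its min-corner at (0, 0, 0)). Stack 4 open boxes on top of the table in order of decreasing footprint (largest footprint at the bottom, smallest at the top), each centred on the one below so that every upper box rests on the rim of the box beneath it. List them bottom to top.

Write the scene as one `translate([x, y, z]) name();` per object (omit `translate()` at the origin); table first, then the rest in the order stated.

table();
translate([78, 167, 705]) open_box();
translate([80, 175, 961]) open_box_2();
translate([85, 188, 1138]) open_box_3();
translate([94, 197, 1482]) open_box_4();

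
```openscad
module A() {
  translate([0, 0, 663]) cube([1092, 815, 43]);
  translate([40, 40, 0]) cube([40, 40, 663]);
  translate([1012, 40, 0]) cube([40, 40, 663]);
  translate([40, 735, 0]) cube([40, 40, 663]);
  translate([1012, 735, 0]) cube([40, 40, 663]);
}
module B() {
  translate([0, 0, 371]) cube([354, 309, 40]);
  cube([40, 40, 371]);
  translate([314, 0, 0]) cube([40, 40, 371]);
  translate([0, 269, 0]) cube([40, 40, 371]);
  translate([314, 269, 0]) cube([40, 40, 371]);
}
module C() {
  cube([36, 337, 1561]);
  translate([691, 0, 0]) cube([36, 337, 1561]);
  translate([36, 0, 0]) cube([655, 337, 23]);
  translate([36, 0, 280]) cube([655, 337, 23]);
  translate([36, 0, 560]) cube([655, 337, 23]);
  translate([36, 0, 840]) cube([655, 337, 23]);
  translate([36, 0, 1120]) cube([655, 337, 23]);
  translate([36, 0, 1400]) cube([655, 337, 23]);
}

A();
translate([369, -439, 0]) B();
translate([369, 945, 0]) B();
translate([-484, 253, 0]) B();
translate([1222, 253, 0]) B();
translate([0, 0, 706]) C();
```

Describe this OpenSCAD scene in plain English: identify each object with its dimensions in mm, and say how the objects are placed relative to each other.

A is a table with a 1092×815 mm rectangular top, 43 mm thick, top surface at z = 706 mm, supported by four 40×40 mm square legs, each inset 40 mm from the nearest pair of top edges, running from the floor.

B is a simple wooden stool: a rectangular seat 354 mm (x) by 309 mm (y), 40 mm thick, top face at z = 411 mm, on four square legs, each 40×40 mm in cross-section. The legs rest on z = 0, each flush with a corner of the seat.

C is a bookshelf 727 mm wide overall, 337 mm deep and 1561 mm tall. The two sides are 36 mm thick vertical panels. 6 horizontal shelves of 23 mm thickness span between the inner faces of the sides; the lowest shelf sits on the floor and shelves are stacked with a clear vertical gap of 257 mm between each pair.

Four stools sit around the table at the −y, +y, −x, +x sides. The bookshelf is on top of the table.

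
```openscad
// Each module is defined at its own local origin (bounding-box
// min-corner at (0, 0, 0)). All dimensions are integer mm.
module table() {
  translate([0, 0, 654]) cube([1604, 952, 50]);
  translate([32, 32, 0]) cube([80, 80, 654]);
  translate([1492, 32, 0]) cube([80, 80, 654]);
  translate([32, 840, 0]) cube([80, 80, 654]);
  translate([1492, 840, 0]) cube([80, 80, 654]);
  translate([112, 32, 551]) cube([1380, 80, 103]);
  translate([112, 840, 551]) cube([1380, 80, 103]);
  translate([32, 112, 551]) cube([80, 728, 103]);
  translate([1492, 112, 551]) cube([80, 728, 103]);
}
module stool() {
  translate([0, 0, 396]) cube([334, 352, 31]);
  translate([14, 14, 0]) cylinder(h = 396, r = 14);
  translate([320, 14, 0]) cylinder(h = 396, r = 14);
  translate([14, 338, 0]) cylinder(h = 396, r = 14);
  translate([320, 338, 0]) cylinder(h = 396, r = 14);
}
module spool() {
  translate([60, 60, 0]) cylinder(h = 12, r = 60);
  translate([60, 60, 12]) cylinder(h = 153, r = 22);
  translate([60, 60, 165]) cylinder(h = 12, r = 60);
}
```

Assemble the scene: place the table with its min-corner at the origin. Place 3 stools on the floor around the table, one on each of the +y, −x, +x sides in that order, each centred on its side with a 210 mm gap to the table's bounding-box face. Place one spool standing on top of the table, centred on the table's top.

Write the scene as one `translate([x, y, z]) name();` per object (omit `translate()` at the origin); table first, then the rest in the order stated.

table();
translate([635, 1162, 0]) stool();
translate([-544, 300, 0]) stool();
translate([1814, 300, 0]) stool();
translate([742, 416, 704]) spool();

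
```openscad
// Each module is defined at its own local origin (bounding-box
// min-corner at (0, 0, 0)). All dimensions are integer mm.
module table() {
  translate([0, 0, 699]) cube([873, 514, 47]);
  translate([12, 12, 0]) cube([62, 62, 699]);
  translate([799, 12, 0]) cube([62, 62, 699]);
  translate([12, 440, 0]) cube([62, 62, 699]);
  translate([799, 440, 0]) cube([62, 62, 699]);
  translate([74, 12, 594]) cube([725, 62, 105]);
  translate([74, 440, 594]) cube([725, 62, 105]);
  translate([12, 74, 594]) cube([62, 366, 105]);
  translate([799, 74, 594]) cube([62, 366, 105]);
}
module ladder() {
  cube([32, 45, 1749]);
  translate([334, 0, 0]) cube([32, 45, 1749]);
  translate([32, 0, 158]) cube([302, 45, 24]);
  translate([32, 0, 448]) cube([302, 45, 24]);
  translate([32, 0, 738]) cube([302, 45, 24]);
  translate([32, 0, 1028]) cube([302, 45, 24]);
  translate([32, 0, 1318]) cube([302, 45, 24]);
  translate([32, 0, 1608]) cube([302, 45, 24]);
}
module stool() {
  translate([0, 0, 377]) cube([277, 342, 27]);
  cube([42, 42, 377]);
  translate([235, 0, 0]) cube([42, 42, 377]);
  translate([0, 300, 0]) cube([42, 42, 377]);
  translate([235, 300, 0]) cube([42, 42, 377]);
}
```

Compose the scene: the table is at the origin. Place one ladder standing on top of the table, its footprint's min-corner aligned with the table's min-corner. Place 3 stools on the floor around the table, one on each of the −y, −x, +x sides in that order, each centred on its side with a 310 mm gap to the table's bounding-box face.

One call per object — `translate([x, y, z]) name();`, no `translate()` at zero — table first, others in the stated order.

table();
translate([0, 0, 746]) ladder();
translate([298, -652, 0]) stool();
translate([-587, 86, 0]) stool();
translate([1183, 86, 0]) stool();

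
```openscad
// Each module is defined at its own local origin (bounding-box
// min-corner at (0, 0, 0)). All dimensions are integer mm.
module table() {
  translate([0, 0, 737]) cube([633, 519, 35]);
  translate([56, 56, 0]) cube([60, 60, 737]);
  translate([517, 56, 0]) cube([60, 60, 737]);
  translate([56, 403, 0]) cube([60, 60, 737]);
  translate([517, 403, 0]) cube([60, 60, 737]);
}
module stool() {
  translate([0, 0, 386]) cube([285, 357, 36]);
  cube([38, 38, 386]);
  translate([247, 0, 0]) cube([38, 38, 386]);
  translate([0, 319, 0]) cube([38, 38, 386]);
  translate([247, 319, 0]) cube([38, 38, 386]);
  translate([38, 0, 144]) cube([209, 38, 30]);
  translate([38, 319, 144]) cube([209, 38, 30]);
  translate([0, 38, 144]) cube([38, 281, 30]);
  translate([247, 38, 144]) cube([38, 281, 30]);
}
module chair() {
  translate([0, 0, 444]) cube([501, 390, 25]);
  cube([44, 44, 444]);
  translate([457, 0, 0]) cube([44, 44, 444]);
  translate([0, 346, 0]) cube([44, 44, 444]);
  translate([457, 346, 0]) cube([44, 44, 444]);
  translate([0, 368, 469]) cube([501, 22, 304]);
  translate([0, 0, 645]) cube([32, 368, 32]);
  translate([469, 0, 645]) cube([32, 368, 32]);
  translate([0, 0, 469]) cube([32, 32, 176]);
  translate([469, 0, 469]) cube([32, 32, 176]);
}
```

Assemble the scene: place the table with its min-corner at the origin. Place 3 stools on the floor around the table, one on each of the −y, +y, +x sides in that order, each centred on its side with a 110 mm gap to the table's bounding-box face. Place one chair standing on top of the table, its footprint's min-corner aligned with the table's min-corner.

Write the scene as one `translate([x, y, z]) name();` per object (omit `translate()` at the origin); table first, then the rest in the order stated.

table();
translate([174, -467, 0]) stool();
translate([174, 629, 0]) stool();
translate([743, 81, 0]) stool();
translate([0, 0, 772]) chair();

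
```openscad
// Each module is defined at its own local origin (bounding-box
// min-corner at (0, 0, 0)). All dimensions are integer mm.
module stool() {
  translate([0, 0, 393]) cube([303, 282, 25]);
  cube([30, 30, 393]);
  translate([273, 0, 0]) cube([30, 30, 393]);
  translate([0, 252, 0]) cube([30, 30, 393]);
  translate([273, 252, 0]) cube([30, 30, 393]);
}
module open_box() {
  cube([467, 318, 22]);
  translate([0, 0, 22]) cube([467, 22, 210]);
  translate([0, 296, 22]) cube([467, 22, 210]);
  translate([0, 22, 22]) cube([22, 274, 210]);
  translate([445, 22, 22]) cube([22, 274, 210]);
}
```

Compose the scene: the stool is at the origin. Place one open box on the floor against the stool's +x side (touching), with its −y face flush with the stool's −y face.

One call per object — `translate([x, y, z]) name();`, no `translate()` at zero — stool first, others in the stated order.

stool();
translate([303, 0, 0]) open_box();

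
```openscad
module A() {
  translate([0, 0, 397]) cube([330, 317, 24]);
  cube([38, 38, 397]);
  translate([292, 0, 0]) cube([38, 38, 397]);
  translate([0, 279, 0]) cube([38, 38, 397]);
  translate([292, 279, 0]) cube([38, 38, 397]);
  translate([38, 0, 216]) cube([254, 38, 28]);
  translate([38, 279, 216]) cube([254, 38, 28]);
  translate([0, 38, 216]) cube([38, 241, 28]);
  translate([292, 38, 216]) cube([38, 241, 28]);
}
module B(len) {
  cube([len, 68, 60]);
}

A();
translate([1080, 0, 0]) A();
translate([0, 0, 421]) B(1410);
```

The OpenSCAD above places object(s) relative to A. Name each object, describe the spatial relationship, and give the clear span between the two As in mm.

Second stool starts at x = 1080; first ends at x = 330; clear span = 1080 − 330 = 750 mm.

A is a stool. B is a beam. A beam spans the tops of two stools. The clear span between the two stools is 750 mm.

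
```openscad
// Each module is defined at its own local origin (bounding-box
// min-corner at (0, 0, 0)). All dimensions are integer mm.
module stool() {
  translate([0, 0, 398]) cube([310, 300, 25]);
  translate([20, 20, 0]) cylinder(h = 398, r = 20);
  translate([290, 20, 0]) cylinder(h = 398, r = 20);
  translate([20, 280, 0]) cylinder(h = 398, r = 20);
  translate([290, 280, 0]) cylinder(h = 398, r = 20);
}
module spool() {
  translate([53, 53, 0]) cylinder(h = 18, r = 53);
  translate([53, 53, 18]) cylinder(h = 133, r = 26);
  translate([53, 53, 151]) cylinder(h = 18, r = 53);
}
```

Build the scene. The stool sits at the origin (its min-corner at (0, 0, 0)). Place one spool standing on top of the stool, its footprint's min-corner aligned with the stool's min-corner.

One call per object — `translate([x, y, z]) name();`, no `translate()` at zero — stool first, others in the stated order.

stool();
translate([0, 0, 423]) spool();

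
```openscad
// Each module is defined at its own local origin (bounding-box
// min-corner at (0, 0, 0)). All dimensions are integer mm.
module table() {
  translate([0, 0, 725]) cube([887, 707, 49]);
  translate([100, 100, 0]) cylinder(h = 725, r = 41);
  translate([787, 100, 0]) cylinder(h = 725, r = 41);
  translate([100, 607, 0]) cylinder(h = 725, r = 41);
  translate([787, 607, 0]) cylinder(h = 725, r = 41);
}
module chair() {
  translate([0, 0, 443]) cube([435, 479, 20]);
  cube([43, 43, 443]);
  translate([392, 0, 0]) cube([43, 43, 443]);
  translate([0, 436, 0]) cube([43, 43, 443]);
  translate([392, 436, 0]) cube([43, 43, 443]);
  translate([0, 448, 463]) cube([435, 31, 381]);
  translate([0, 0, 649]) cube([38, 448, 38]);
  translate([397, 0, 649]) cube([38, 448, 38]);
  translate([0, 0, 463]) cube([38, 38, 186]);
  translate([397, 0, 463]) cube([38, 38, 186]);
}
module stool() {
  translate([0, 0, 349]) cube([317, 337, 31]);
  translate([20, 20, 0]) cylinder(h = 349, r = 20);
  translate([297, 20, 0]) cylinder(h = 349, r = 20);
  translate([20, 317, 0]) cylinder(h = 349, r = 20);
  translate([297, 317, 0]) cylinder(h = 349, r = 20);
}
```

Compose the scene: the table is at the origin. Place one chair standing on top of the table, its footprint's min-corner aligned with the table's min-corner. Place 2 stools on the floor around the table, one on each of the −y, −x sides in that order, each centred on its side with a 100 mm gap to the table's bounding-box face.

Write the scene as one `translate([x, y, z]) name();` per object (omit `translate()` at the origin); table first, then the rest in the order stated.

table();
translate([0, 0, 774]) chair();
translate([285, -437, 0]) stool();
translate([-417, 185, 0]) stool();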